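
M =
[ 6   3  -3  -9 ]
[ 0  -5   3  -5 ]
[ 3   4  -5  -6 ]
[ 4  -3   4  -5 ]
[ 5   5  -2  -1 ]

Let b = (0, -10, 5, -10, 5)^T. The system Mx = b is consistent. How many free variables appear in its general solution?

1

Row reduce the augmented matrix [M | b].
R3 ← R3 − (1/2)·R1: [0, 5/2, -7/2, -3/2, 5]
R4 ← R4 − (2/3)·R1: [0, -5, 6, 1, -10]
R5 ← R5 − (5/6)·R1: [0, 5/2, 1/2, 13/2, 5]
R3 ← R3 + (1/2)·R2: [0, 0, -2, -4, 0]
R4 ← R4 − R2: [0, 0, 3, 6, 0]
R5 ← R5 + (1/2)·R2: [0, 0, 2, 4, 0]
R4 ← R4 + (3/2)·R3: [0, 0, 0, 0, 0]
R5 ← R5 + R3: [0, 0, 0, 0, 0]
The echelon form has 3 nonzero rows, and every pivot lies in the first 4 columns, so rank(M) = rank([M|b]) = 3.
The system is consistent.
Free variables = (unknowns) − (rank) = 4 − 3 = 1.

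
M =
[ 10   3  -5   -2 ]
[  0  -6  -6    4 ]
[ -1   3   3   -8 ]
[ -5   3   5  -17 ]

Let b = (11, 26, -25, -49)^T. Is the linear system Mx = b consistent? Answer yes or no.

Row reduce the augmented matrix [M | b].
R3 ← R3 + (1/10)·R1: [0, 33/10, 5/2, -41/5, -239/10]
R4 ← R4 + (1/2)·R1: [0, 9/2, 5/2, -18, -87/2]
R3 ← R3 + (11/20)·R2: [0, 0, -4/5, -6, -48/5]
R4 ← R4 + (3/4)·R2: [0, 0, -2, -15, -24]
R4 ← R4 − (5/2)·R3: [0, 0, 0, 0, 0]
The echelon form has 3 nonzero rows, and every pivot lies in the first 4 columns, so rank(M) = rank([M|b]) = 3.
The system is consistent.

yes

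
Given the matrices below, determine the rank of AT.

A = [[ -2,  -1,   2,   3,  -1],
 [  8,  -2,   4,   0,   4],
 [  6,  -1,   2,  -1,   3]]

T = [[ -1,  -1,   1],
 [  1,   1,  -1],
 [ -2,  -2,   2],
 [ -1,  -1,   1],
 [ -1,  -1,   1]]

1

First compute AT:
[[ -5,  -5,   5],
 [-22, -22,  22],
 [-13, -13,  13]]
Now row reduce the product.
R2 ← R2 − (22/5)·R1: [0, 0, 0]
R3 ← R3 − (13/5)·R1: [0, 0, 0]
1 nonzero row, so rank(AT) = 1.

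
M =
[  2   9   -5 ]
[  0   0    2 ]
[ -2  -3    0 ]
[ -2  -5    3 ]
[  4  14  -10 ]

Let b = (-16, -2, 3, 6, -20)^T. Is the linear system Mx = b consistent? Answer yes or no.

Row reduce the augmented matrix [M | b].
R3 ← R3 + R1: [0, 6, -5, -13]
R4 ← R4 + R1: [0, 4, -2, -10]
R5 ← R5 − (2)·R1: [0, -4, 0, 12]
Swap R2 ↔ R3
R4 ← R4 − (2/3)·R2: [0, 0, 4/3, -4/3]
R5 ← R5 + (2/3)·R2: [0, 0, -10/3, 10/3]
R4 ← R4 − (2/3)·R3: [0, 0, 0, 0]
R5 ← R5 + (5/3)·R3: [0, 0, 0, 0]
The echelon form has 3 nonzero rows, and every pivot lies in the first 3 columns, so rank(M) = rank([M|b]) = 3.
The system is consistent.

yes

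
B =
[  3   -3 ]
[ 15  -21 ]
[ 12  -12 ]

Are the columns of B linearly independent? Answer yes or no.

yes

Row reduce B to echelon form.
R2 ← R2 − (5)·R1: [0, -6]
R3 ← R3 − (4)·R1: [0, 0]
2 pivots among 2 columns.
Every column is a pivot column, so the columns are linearly independent.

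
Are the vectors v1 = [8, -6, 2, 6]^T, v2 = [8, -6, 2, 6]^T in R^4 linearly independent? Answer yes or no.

no

Form the matrix with these vectors as rows and row reduce.
R2 ← R2 − R1: [0, 0, 0, 0]
1 nonzero row, so the 2 vectors span a space of dimension 1.
Since 1 < 2, the vectors are linearly dependent.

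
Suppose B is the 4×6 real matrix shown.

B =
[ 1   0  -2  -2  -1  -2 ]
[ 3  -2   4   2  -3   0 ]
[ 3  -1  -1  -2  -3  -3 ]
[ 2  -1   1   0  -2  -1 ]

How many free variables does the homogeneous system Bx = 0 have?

Row reduce to echelon form.
R2 ← R2 − (3)·R1: [0, -2, 10, 8, 0, 6]
R3 ← R3 − (3)·R1: [0, -1, 5, 4, 0, 3]
R4 ← R4 − (2)·R1: [0, -1, 5, 4, 0, 3]
R3 ← R3 − (1/2)·R2: [0, 0, 0, 0, 0, 0]
R4 ← R4 − (1/2)·R2: [0, 0, 0, 0, 0, 0]
2 nonzero rows, so rank(B) = 2.
B has 6 columns; by rank–nullity, nullity = 6 − 2 = 4.

4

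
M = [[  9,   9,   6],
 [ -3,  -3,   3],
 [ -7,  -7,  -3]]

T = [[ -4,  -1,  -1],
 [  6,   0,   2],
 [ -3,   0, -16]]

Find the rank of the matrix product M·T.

First compute MT:
[[  0,  -9, -87],
 [-15,   3, -51],
 [ -5,   7,  41]]
Now row reduce the product.
Swap R1 ↔ R2
R3 ← R3 − (1/3)·R1: [0, 6, 58]
R3 ← R3 + (2/3)·R2: [0, 0, 0]
2 nonzero rows, so rank(MT) = 2.

2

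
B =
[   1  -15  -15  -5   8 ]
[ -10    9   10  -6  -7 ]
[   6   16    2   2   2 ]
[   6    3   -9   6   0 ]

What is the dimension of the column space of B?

Row reduce to echelon form.
R2 ← R2 + (10)·R1: [0, -141, -140, -56, 73]
R3 ← R3 − (6)·R1: [0, 106, 92, 32, -46]
R4 ← R4 − (6)·R1: [0, 93, 81, 36, -48]
R3 ← R3 + (106/141)·R2: [0, 0, -1868/141, -1424/141, 1252/141]
R4 ← R4 + (31/47)·R2: [0, 0, -533/47, -44/47, 7/47]
R4 ← R4 − (1599/1868)·R3: [0, 0, 0, 3600/467, -3480/467]
Echelon form has 4 nonzero rows, so rank(B) = 4.
The column space has dimension equal to the rank: 4.

4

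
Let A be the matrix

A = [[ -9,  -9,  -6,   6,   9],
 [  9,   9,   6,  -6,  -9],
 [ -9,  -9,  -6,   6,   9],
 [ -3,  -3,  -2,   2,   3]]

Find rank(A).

1

Row reduce to echelon form.
R2 ← R2 + R1: [0, 0, 0, 0, 0]
R3 ← R3 − R1: [0, 0, 0, 0, 0]
R4 ← R4 − (1/3)·R1: [0, 0, 0, 0, 0]
Echelon form has 1 nonzero row, so rank(A) = 1.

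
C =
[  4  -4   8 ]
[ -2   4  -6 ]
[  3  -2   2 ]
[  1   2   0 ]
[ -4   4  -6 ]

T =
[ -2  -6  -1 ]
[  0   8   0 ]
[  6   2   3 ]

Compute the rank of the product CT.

2

First compute CT:
[[ 40, -40,  20],
 [-32,  32, -16],
 [  6, -30,   3],
 [ -2,  10,  -1],
 [-28,  44, -14]]
Now row reduce the product.
R2 ← R2 + (4/5)·R1: [0, 0, 0]
R3 ← R3 − (3/20)·R1: [0, -24, 0]
R4 ← R4 + (1/20)·R1: [0, 8, 0]
R5 ← R5 + (7/10)·R1: [0, 16, 0]
Swap R2 ↔ R3
R4 ← R4 + (1/3)·R2: [0, 0, 0]
R5 ← R5 + (2/3)·R2: [0, 0, 0]
2 nonzero rows, so rank(CT) = 2.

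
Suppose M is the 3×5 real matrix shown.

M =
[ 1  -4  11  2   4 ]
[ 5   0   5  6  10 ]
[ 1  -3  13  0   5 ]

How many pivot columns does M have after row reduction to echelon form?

Row reduce to echelon form.
R2 ← R2 − (5)·R1: [0, 20, -50, -4, -10]
R3 ← R3 − R1: [0, 1, 2, -2, 1]
R3 ← R3 − (1/20)·R2: [0, 0, 9/2, -9/5, 3/2]
Echelon form has 3 nonzero rows, so rank(M) = 3.
Each nonzero row contributes one pivot column: 3 pivot columns.

3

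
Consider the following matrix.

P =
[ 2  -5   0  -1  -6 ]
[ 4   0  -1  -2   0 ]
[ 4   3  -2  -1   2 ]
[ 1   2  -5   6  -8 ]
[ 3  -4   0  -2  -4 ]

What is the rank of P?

3

Row reduce to echelon form.
R2 ← R2 − (2)·R1: [0, 10, -1, 0, 12]
R3 ← R3 − (2)·R1: [0, 13, -2, 1, 14]
R4 ← R4 − (1/2)·R1: [0, 9/2, -5, 13/2, -5]
R5 ← R5 − (3/2)·R1: [0, 7/2, 0, -1/2, 5]
R3 ← R3 − (13/10)·R2: [0, 0, -7/10, 1, -8/5]
R4 ← R4 − (9/20)·R2: [0, 0, -91/20, 13/2, -52/5]
R5 ← R5 − (7/20)·R2: [0, 0, 7/20, -1/2, 4/5]
R4 ← R4 − (13/2)·R3: [0, 0, 0, 0, 0]
R5 ← R5 + (1/2)·R3: [0, 0, 0, 0, 0]
Echelon form has 3 nonzero rows, so rank(P) = 3.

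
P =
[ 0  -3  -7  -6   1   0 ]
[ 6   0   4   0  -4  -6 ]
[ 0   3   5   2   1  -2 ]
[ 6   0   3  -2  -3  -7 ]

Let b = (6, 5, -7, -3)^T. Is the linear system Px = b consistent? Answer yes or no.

Row reduce the augmented matrix [P | b].
Swap R1 ↔ R2
R4 ← R4 − R1: [0, 0, -1, -2, 1, -1, -8]
R3 ← R3 + R2: [0, 0, -2, -4, 2, -2, -1]
R4 ← R4 − (1/2)·R3: [0, 0, 0, 0, 0, 0, -15/2]
The echelon form has 4 nonzero rows; the last pivot sits in the augmented column, so rank(P) = 3 but rank([P|b]) = 4.
Since the ranks differ, the system is inconsistent.

no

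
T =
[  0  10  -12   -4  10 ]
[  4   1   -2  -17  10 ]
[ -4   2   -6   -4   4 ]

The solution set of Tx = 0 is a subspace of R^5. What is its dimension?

2

Row reduce to echelon form.
Swap R1 ↔ R2
R3 ← R3 + R1: [0, 3, -8, -21, 14]
R3 ← R3 − (3/10)·R2: [0, 0, -22/5, -99/5, 11]
3 nonzero rows, so rank(T) = 3.
T has 5 columns; by rank–nullity, nullity = 5 − 3 = 2.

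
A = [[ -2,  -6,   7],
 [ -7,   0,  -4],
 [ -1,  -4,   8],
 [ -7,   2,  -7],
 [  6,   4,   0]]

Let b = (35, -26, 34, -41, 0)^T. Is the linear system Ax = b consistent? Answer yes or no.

Row reduce the augmented matrix [A | b].
R2 ← R2 − (7/2)·R1: [0, 21, -57/2, -297/2]
R3 ← R3 − (1/2)·R1: [0, -1, 9/2, 33/2]
R4 ← R4 − (7/2)·R1: [0, 23, -63/2, -327/2]
R5 ← R5 + (3)·R1: [0, -14, 21, 105]
R3 ← R3 + (1/21)·R2: [0, 0, 22/7, 66/7]
R4 ← R4 − (23/21)·R2: [0, 0, -2/7, -6/7]
R5 ← R5 + (2/3)·R2: [0, 0, 2, 6]
R4 ← R4 + (1/11)·R3: [0, 0, 0, 0]
R5 ← R5 − (7/11)·R3: [0, 0, 0, 0]
The echelon form has 3 nonzero rows, and every pivot lies in the first 3 columns, so rank(A) = rank([A|b]) = 3.
The system is consistent.

yes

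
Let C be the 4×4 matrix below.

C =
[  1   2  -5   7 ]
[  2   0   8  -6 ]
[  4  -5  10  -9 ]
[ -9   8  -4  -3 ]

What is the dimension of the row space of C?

4

Row reduce to echelon form.
R2 ← R2 − (2)·R1: [0, -4, 18, -20]
R3 ← R3 − (4)·R1: [0, -13, 30, -37]
R4 ← R4 + (9)·R1: [0, 26, -49, 60]
R3 ← R3 − (13/4)·R2: [0, 0, -57/2, 28]
R4 ← R4 + (13/2)·R2: [0, 0, 68, -70]
R4 ← R4 + (136/57)·R3: [0, 0, 0, -182/57]
Echelon form has 4 nonzero rows, so rank(C) = 4.
The row space has dimension equal to the rank: 4.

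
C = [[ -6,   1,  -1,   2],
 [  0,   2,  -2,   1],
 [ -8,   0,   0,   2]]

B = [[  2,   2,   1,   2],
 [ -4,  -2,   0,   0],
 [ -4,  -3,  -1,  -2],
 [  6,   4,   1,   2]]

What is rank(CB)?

2

First compute CB:
[[  0,  -3,  -3,  -6],
 [  6,   6,   3,   6],
 [ -4,  -8,  -6, -12]]
Now row reduce the product.
Swap R1 ↔ R2
R3 ← R3 + (2/3)·R1: [0, -4, -4, -8]
R3 ← R3 − (4/3)·R2: [0, 0, 0, 0]
2 nonzero rows, so rank(CB) = 2.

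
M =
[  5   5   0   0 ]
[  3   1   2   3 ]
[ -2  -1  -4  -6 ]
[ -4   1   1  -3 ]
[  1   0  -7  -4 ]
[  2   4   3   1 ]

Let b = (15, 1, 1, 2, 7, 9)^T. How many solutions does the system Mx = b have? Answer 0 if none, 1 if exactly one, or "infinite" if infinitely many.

Row reduce the augmented matrix [M | b].
R2 ← R2 − (3/5)·R1: [0, -2, 2, 3, -8]
R3 ← R3 + (2/5)·R1: [0, 1, -4, -6, 7]
R4 ← R4 + (4/5)·R1: [0, 5, 1, -3, 14]
R5 ← R5 − (1/5)·R1: [0, -1, -7, -4, 4]
R6 ← R6 − (2/5)·R1: [0, 2, 3, 1, 3]
R3 ← R3 + (1/2)·R2: [0, 0, -3, -9/2, 3]
R4 ← R4 + (5/2)·R2: [0, 0, 6, 9/2, -6]
R5 ← R5 − (1/2)·R2: [0, 0, -8, -11/2, 8]
R6 ← R6 + R2: [0, 0, 5, 4, -5]
R4 ← R4 + (2)·R3: [0, 0, 0, -9/2, 0]
R5 ← R5 − (8/3)·R3: [0, 0, 0, 13/2, 0]
R6 ← R6 + (5/3)·R3: [0, 0, 0, -7/2, 0]
R5 ← R5 + (13/9)·R4: [0, 0, 0, 0, 0]
R6 ← R6 − (7/9)·R4: [0, 0, 0, 0, 0]
The echelon form has 4 nonzero rows, and every pivot lies in the first 4 columns, so rank(M) = rank([M|b]) = 4.
The system is consistent.
rank = 4 = number of unknowns, so the solution is unique.

1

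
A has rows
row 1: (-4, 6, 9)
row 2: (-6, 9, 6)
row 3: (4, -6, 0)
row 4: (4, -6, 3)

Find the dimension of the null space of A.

1

Row reduce to echelon form.
R2 ← R2 − (3/2)·R1: [0, 0, -15/2]
R3 ← R3 + R1: [0, 0, 9]
R4 ← R4 + R1: [0, 0, 12]
R3 ← R3 + (6/5)·R2: [0, 0, 0]
R4 ← R4 + (8/5)·R2: [0, 0, 0]
2 nonzero rows, so rank(A) = 2.
A has 3 columns; by rank–nullity, nullity = 3 − 2 = 1.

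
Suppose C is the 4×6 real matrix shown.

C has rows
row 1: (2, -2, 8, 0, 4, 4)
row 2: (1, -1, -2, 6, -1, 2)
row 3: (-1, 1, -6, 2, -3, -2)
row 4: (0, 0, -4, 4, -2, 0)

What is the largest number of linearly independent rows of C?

Row reduce to echelon form.
R2 ← R2 − (1/2)·R1: [0, 0, -6, 6, -3, 0]
R3 ← R3 + (1/2)·R1: [0, 0, -2, 2, -1, 0]
R3 ← R3 − (1/3)·R2: [0, 0, 0, 0, 0, 0]
R4 ← R4 − (2/3)·R2: [0, 0, 0, 0, 0, 0]
Echelon form has 2 nonzero rows, so rank(C) = 2.
The rank gives the maximum number of linearly independent rows: 2.

2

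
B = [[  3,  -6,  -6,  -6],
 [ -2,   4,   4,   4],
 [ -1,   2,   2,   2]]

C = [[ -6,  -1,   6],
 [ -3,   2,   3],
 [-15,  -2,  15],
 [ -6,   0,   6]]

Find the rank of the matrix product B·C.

First compute BC:
[[126,  -3, -126],
 [-84,   2,  84],
 [-42,   1,  42]]
Now row reduce the product.
R2 ← R2 + (2/3)·R1: [0, 0, 0]
R3 ← R3 + (1/3)·R1: [0, 0, 0]
1 nonzero row, so rank(BC) = 1.

1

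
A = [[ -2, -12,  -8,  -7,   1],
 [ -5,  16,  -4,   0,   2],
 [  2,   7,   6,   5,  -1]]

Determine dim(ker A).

2

Row reduce to echelon form.
R2 ← R2 − (5/2)·R1: [0, 46, 16, 35/2, -1/2]
R3 ← R3 + R1: [0, -5, -2, -2, 0]
R3 ← R3 + (5/46)·R2: [0, 0, -6/23, -9/92, -5/92]
3 nonzero rows, so rank(A) = 3.
A has 5 columns; by rank–nullity, nullity = 5 − 3 = 2.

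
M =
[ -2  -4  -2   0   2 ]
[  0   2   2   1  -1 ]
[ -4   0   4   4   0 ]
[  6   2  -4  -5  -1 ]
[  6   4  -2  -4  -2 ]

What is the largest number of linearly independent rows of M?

2

Row reduce to echelon form.
R3 ← R3 − (2)·R1: [0, 8, 8, 4, -4]
R4 ← R4 + (3)·R1: [0, -10, -10, -5, 5]
R5 ← R5 + (3)·R1: [0, -8, -8, -4, 4]
R3 ← R3 − (4)·R2: [0, 0, 0, 0, 0]
R4 ← R4 + (5)·R2: [0, 0, 0, 0, 0]
R5 ← R5 + (4)·R2: [0, 0, 0, 0, 0]
Echelon form has 2 nonzero rows, so rank(M) = 2.
The rank gives the maximum number of linearly independent rows: 2.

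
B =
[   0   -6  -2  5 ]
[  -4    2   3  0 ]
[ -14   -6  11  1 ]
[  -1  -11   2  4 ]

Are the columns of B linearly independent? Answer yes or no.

yes

Row reduce B to echelon form.
Swap R1 ↔ R2
R3 ← R3 − (7/2)·R1: [0, -13, 1/2, 1]
R4 ← R4 − (1/4)·R1: [0, -23/2, 5/4, 4]
R3 ← R3 − (13/6)·R2: [0, 0, 29/6, -59/6]
R4 ← R4 − (23/12)·R2: [0, 0, 61/12, -67/12]
R4 ← R4 − (61/58)·R3: [0, 0, 0, 138/29]
4 pivots among 4 columns.
Every column is a pivot column, so the columns are linearly independent.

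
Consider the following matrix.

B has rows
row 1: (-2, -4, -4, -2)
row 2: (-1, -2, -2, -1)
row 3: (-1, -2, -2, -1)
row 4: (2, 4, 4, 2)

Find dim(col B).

1

Row reduce to echelon form.
R2 ← R2 − (1/2)·R1: [0, 0, 0, 0]
R3 ← R3 − (1/2)·R1: [0, 0, 0, 0]
R4 ← R4 + R1: [0, 0, 0, 0]
Echelon form has 1 nonzero row, so rank(B) = 1.
The column space has dimension equal to the rank: 1.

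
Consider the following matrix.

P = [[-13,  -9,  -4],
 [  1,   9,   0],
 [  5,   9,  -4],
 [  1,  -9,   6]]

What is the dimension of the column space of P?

3

Row reduce to echelon form.
R2 ← R2 + (1/13)·R1: [0, 108/13, -4/13]
R3 ← R3 + (5/13)·R1: [0, 72/13, -72/13]
R4 ← R4 + (1/13)·R1: [0, -126/13, 74/13]
R3 ← R3 − (2/3)·R2: [0, 0, -16/3]
R4 ← R4 + (7/6)·R2: [0, 0, 16/3]
R4 ← R4 + R3: [0, 0, 0]
Echelon form has 3 nonzero rows, so rank(P) = 3.
The column space has dimension equal to the rank: 3.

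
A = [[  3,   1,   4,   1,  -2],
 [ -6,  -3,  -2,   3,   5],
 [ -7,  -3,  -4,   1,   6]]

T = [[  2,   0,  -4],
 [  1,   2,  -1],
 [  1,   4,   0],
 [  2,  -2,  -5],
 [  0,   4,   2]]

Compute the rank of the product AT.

2

First compute AT:
[[ 13,   8, -22],
 [-11,   0,  22],
 [-19,   0,  38]]
Now row reduce the product.
R2 ← R2 + (11/13)·R1: [0, 88/13, 44/13]
R3 ← R3 + (19/13)·R1: [0, 152/13, 76/13]
R3 ← R3 − (19/11)·R2: [0, 0, 0]
2 nonzero rows, so rank(AT) = 2.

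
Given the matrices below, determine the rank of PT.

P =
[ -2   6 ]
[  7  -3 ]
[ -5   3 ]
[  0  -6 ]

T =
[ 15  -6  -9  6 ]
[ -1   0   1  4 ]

2

First compute PT:
[[-36,  12,  24,  12],
 [108, -42, -66,  30],
 [-78,  30,  48, -18],
 [  6,   0,  -6, -24]]
Now row reduce the product.
R2 ← R2 + (3)·R1: [0, -6, 6, 66]
R3 ← R3 − (13/6)·R1: [0, 4, -4, -44]
R4 ← R4 + (1/6)·R1: [0, 2, -2, -22]
R3 ← R3 + (2/3)·R2: [0, 0, 0, 0]
R4 ← R4 + (1/3)·R2: [0, 0, 0, 0]
2 nonzero rows, so rank(PT) = 2.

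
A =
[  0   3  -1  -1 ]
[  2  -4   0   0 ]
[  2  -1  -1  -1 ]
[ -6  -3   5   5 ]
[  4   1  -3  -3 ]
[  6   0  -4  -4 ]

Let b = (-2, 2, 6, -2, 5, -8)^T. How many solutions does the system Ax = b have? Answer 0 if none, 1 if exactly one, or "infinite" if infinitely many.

Row reduce the augmented matrix [A | b].
Swap R1 ↔ R2
R3 ← R3 − R1: [0, 3, -1, -1, 4]
R4 ← R4 + (3)·R1: [0, -15, 5, 5, 4]
R5 ← R5 − (2)·R1: [0, 9, -3, -3, 1]
R6 ← R6 − (3)·R1: [0, 12, -4, -4, -14]
R3 ← R3 − R2: [0, 0, 0, 0, 6]
R4 ← R4 + (5)·R2: [0, 0, 0, 0, -6]
R5 ← R5 − (3)·R2: [0, 0, 0, 0, 7]
R6 ← R6 − (4)·R2: [0, 0, 0, 0, -6]
R4 ← R4 + R3: [0, 0, 0, 0, 0]
R5 ← R5 − (7/6)·R3: [0, 0, 0, 0, 0]
R6 ← R6 + R3: [0, 0, 0, 0, 0]
The echelon form has 3 nonzero rows; the last pivot sits in the augmented column, so rank(A) = 2 but rank([A|b]) = 3.
Since the ranks differ, the system is inconsistent.
It has no solutions.

0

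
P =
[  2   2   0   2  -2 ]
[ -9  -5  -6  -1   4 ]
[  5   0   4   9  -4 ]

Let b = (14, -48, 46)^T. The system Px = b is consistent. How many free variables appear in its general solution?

Row reduce the augmented matrix [P | b].
R2 ← R2 + (9/2)·R1: [0, 4, -6, 8, -5, 15]
R3 ← R3 − (5/2)·R1: [0, -5, 4, 4, 1, 11]
R3 ← R3 + (5/4)·R2: [0, 0, -7/2, 14, -21/4, 119/4]
The echelon form has 3 nonzero rows, and every pivot lies in the first 5 columns, so rank(P) = rank([P|b]) = 3.
The system is consistent.
Free variables = (unknowns) − (rank) = 5 − 3 = 2.

2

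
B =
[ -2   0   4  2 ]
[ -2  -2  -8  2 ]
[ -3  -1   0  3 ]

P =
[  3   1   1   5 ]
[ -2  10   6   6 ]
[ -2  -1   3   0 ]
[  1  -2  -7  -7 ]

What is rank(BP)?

First compute BP:
[[-12, -10,  -4, -24],
 [ 16, -18, -52, -36],
 [ -4, -19, -30, -42]]
Now row reduce the product.
R2 ← R2 + (4/3)·R1: [0, -94/3, -172/3, -68]
R3 ← R3 − (1/3)·R1: [0, -47/3, -86/3, -34]
R3 ← R3 − (1/2)·R2: [0, 0, 0, 0]
2 nonzero rows, so rank(BP) = 2.

2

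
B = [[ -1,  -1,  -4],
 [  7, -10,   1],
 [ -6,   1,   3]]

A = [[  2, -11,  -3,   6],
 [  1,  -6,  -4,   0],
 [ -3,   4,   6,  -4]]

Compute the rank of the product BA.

First compute BA:
[[  9,   1, -17,  10],
 [  1, -13,  25,  38],
 [-20,  72,  32, -48]]
Now row reduce the product.
R2 ← R2 − (1/9)·R1: [0, -118/9, 242/9, 332/9]
R3 ← R3 + (20/9)·R1: [0, 668/9, -52/9, -232/9]
R3 ← R3 + (334/59)·R2: [0, 0, 8640/59, 10800/59]
3 nonzero rows, so rank(BA) = 3.

3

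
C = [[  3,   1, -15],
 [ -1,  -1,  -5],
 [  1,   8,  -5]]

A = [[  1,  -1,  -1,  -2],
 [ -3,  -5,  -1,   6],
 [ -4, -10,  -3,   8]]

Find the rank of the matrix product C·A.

First compute CA:
[[ 60, 142,  41, -120],
 [ 22,  56,  17, -44],
 [ -3,   9,   6,   6]]
Now row reduce the product.
R2 ← R2 − (11/30)·R1: [0, 59/15, 59/30, 0]
R3 ← R3 + (1/20)·R1: [0, 161/10, 161/20, 0]
R3 ← R3 − (483/118)·R2: [0, 0, 0, 0]
2 nonzero rows, so rank(CA) = 2.

2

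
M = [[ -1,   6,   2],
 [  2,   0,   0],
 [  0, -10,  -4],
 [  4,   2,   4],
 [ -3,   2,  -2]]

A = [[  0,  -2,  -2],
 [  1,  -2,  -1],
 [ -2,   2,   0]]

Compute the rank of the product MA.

2

First compute MA:
[[  2,  -6,  -4],
 [  0,  -4,  -4],
 [ -2,  12,  10],
 [ -6,  -4, -10],
 [  6,  -2,   4]]
Now row reduce the product.
R3 ← R3 + R1: [0, 6, 6]
R4 ← R4 + (3)·R1: [0, -22, -22]
R5 ← R5 − (3)·R1: [0, 16, 16]
R3 ← R3 + (3/2)·R2: [0, 0, 0]
R4 ← R4 − (11/2)·R2: [0, 0, 0]
R5 ← R5 + (4)·R2: [0, 0, 0]
2 nonzero rows, so rank(MA) = 2.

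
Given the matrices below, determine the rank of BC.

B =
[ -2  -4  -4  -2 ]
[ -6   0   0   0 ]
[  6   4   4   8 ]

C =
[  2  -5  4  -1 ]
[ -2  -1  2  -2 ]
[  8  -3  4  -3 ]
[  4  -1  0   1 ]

First compute BC:
[[-36,  28, -32,  20],
 [-12,  30, -24,   6],
 [ 68, -54,  48, -18]]
Now row reduce the product.
R2 ← R2 − (1/3)·R1: [0, 62/3, -40/3, -2/3]
R3 ← R3 + (17/9)·R1: [0, -10/9, -112/9, 178/9]
R3 ← R3 + (5/93)·R2: [0, 0, -408/31, 612/31]
3 nonzero rows, so rank(BC) = 3.

3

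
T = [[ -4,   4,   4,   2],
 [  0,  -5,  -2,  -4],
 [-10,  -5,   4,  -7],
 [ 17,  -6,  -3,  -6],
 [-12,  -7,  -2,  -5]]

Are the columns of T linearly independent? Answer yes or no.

no

Row reduce T to echelon form.
R3 ← R3 − (5/2)·R1: [0, -15, -6, -12]
R4 ← R4 + (17/4)·R1: [0, 11, 14, 5/2]
R5 ← R5 − (3)·R1: [0, -19, -14, -11]
R3 ← R3 − (3)·R2: [0, 0, 0, 0]
R4 ← R4 + (11/5)·R2: [0, 0, 48/5, -63/10]
R5 ← R5 − (19/5)·R2: [0, 0, -32/5, 21/5]
Swap R3 ↔ R4
R5 ← R5 + (2/3)·R3: [0, 0, 0, 0]
3 pivots among 4 columns.
Only 3 < 4 pivot columns, so the columns are linearly dependent.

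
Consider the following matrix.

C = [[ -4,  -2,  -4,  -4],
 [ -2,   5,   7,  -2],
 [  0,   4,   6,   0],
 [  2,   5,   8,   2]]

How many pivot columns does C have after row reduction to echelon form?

2

Row reduce to echelon form.
R2 ← R2 − (1/2)·R1: [0, 6, 9, 0]
R4 ← R4 + (1/2)·R1: [0, 4, 6, 0]
R3 ← R3 − (2/3)·R2: [0, 0, 0, 0]
R4 ← R4 − (2/3)·R2: [0, 0, 0, 0]
Echelon form has 2 nonzero rows, so rank(C) = 2.
Each nonzero row contributes one pivot column: 2 pivot columns.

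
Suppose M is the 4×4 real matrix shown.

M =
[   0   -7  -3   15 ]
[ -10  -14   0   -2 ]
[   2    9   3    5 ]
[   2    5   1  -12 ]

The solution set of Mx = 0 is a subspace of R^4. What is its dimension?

0

Row reduce to echelon form.
Swap R1 ↔ R2
R3 ← R3 + (1/5)·R1: [0, 31/5, 3, 23/5]
R4 ← R4 + (1/5)·R1: [0, 11/5, 1, -62/5]
R3 ← R3 + (31/35)·R2: [0, 0, 12/35, 626/35]
R4 ← R4 + (11/35)·R2: [0, 0, 2/35, -269/35]
R4 ← R4 − (1/6)·R3: [0, 0, 0, -32/3]
4 nonzero rows, so rank(M) = 4.
M has 4 columns; by rank–nullity, nullity = 4 − 4 = 0.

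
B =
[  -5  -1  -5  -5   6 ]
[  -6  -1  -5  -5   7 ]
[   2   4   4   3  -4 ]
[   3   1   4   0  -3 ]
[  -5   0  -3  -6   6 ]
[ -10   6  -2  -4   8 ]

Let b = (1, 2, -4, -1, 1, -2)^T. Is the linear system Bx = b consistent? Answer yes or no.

yes

Row reduce the augmented matrix [B | b].
R2 ← R2 − (6/5)·R1: [0, 1/5, 1, 1, -1/5, 4/5]
R3 ← R3 + (2/5)·R1: [0, 18/5, 2, 1, -8/5, -18/5]
R4 ← R4 + (3/5)·R1: [0, 2/5, 1, -3, 3/5, -2/5]
R5 ← R5 − R1: [0, 1, 2, -1, 0, 0]
R6 ← R6 − (2)·R1: [0, 8, 8, 6, -4, -4]
R3 ← R3 − (18)·R2: [0, 0, -16, -17, 2, -18]
R4 ← R4 − (2)·R2: [0, 0, -1, -5, 1, -2]
R5 ← R5 − (5)·R2: [0, 0, -3, -6, 1, -4]
R6 ← R6 − (40)·R2: [0, 0, -32, -34, 4, -36]
R4 ← R4 − (1/16)·R3: [0, 0, 0, -63/16, 7/8, -7/8]
R5 ← R5 − (3/16)·R3: [0, 0, 0, -45/16, 5/8, -5/8]
R6 ← R6 − (2)·R3: [0, 0, 0, 0, 0, 0]
R5 ← R5 − (5/7)·R4: [0, 0, 0, 0, 0, 0]
The echelon form has 4 nonzero rows, and every pivot lies in the first 5 columns, so rank(B) = rank([B|b]) = 4.
The system is consistent.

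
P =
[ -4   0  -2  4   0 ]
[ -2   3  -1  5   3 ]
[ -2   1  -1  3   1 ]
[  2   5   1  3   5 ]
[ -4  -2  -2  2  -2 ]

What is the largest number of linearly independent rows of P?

Row reduce to echelon form.
R2 ← R2 − (1/2)·R1: [0, 3, 0, 3, 3]
R3 ← R3 − (1/2)·R1: [0, 1, 0, 1, 1]
R4 ← R4 + (1/2)·R1: [0, 5, 0, 5, 5]
R5 ← R5 − R1: [0, -2, 0, -2, -2]
R3 ← R3 − (1/3)·R2: [0, 0, 0, 0, 0]
R4 ← R4 − (5/3)·R2: [0, 0, 0, 0, 0]
R5 ← R5 + (2/3)·R2: [0, 0, 0, 0, 0]
Echelon form has 2 nonzero rows, so rank(P) = 2.
The rank gives the maximum number of linearly independent rows: 2.

2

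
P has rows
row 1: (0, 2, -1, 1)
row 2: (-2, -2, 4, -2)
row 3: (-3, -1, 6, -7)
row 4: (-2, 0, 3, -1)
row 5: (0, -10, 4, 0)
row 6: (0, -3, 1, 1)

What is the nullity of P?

1

Row reduce to echelon form.
Swap R1 ↔ R2
R3 ← R3 − (3/2)·R1: [0, 2, 0, -4]
R4 ← R4 − R1: [0, 2, -1, 1]
R3 ← R3 − R2: [0, 0, 1, -5]
R4 ← R4 − R2: [0, 0, 0, 0]
R5 ← R5 + (5)·R2: [0, 0, -1, 5]
R6 ← R6 + (3/2)·R2: [0, 0, -1/2, 5/2]
R5 ← R5 + R3: [0, 0, 0, 0]
R6 ← R6 + (1/2)·R3: [0, 0, 0, 0]
3 nonzero rows, so rank(P) = 3.
P has 4 columns; by rank–nullity, nullity = 4 − 3 = 1.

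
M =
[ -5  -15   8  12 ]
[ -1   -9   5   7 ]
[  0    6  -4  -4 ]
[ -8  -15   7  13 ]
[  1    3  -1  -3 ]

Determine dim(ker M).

Row reduce to echelon form.
R2 ← R2 − (1/5)·R1: [0, -6, 17/5, 23/5]
R4 ← R4 − (8/5)·R1: [0, 9, -29/5, -31/5]
R5 ← R5 + (1/5)·R1: [0, 0, 3/5, -3/5]
R3 ← R3 + R2: [0, 0, -3/5, 3/5]
R4 ← R4 + (3/2)·R2: [0, 0, -7/10, 7/10]
R4 ← R4 − (7/6)·R3: [0, 0, 0, 0]
R5 ← R5 + R3: [0, 0, 0, 0]
3 nonzero rows, so rank(M) = 3.
M has 4 columns; by rank–nullity, nullity = 4 − 3 = 1.

1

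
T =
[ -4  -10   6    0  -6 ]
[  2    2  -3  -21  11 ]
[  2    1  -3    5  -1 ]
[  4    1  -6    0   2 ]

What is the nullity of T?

2

Row reduce to echelon form.
R2 ← R2 + (1/2)·R1: [0, -3, 0, -21, 8]
R3 ← R3 + (1/2)·R1: [0, -4, 0, 5, -4]
R4 ← R4 + R1: [0, -9, 0, 0, -4]
R3 ← R3 − (4/3)·R2: [0, 0, 0, 33, -44/3]
R4 ← R4 − (3)·R2: [0, 0, 0, 63, -28]
R4 ← R4 − (21/11)·R3: [0, 0, 0, 0, 0]
3 nonzero rows, so rank(T) = 3.
T has 5 columns; by rank–nullity, nullity = 5 − 3 = 2.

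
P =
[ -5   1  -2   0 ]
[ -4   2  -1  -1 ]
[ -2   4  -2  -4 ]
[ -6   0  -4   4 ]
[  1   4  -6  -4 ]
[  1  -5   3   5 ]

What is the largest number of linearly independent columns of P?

Row reduce to echelon form.
R2 ← R2 − (4/5)·R1: [0, 6/5, 3/5, -1]
R3 ← R3 − (2/5)·R1: [0, 18/5, -6/5, -4]
R4 ← R4 − (6/5)·R1: [0, -6/5, -8/5, 4]
R5 ← R5 + (1/5)·R1: [0, 21/5, -32/5, -4]
R6 ← R6 + (1/5)·R1: [0, -24/5, 13/5, 5]
R3 ← R3 − (3)·R2: [0, 0, -3, -1]
R4 ← R4 + R2: [0, 0, -1, 3]
R5 ← R5 − (7/2)·R2: [0, 0, -17/2, -1/2]
R6 ← R6 + (4)·R2: [0, 0, 5, 1]
R4 ← R4 − (1/3)·R3: [0, 0, 0, 10/3]
R5 ← R5 − (17/6)·R3: [0, 0, 0, 7/3]
R6 ← R6 + (5/3)·R3: [0, 0, 0, -2/3]
R5 ← R5 − (7/10)·R4: [0, 0, 0, 0]
R6 ← R6 + (1/5)·R4: [0, 0, 0, 0]
Echelon form has 4 nonzero rows, so rank(P) = 4.
The rank gives the maximum number of linearly independent columns: 4.

4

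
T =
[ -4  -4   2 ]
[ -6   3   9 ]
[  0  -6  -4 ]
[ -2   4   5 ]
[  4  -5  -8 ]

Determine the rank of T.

Row reduce to echelon form.
R2 ← R2 − (3/2)·R1: [0, 9, 6]
R4 ← R4 − (1/2)·R1: [0, 6, 4]
R5 ← R5 + R1: [0, -9, -6]
R3 ← R3 + (2/3)·R2: [0, 0, 0]
R4 ← R4 − (2/3)·R2: [0, 0, 0]
R5 ← R5 + R2: [0, 0, 0]
Echelon form has 2 nonzero rows, so rank(T) = 2.

2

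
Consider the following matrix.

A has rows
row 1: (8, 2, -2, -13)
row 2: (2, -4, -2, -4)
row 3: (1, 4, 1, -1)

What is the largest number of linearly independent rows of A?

Row reduce to echelon form.
R2 ← R2 − (1/4)·R1: [0, -9/2, -3/2, -3/4]
R3 ← R3 − (1/8)·R1: [0, 15/4, 5/4, 5/8]
R3 ← R3 + (5/6)·R2: [0, 0, 0, 0]
Echelon form has 2 nonzero rows, so rank(A) = 2.
The rank gives the maximum number of linearly independent rows: 2.

2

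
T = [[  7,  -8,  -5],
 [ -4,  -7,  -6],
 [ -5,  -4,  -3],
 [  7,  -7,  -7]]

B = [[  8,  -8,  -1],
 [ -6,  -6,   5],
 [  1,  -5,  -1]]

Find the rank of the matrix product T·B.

First compute TB:
[[ 99,  17, -42],
 [  4, 104, -25],
 [-19,  79, -12],
 [ 91,  21, -35]]
Now row reduce the product.
R2 ← R2 − (4/99)·R1: [0, 10228/99, -769/33]
R3 ← R3 + (19/99)·R1: [0, 8144/99, -662/33]
R4 ← R4 − (91/99)·R1: [0, 532/99, 119/33]
R3 ← R3 − (2036/2557)·R2: [0, 0, -3850/2557]
R4 ← R4 − (133/2557)·R2: [0, 0, 12320/2557]
R4 ← R4 + (16/5)·R3: [0, 0, 0]
3 nonzero rows, so rank(TB) = 3.

3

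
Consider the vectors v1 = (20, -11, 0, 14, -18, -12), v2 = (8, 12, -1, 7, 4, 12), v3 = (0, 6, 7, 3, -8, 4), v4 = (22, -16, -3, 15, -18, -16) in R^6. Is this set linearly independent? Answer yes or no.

yes

Form the matrix with these vectors as rows and row reduce.
R2 ← R2 − (2/5)·R1: [0, 82/5, -1, 7/5, 56/5, 84/5]
R4 ← R4 − (11/10)·R1: [0, -39/10, -3, -2/5, 9/5, -14/5]
R3 ← R3 − (15/41)·R2: [0, 0, 302/41, 102/41, -496/41, -88/41]
R4 ← R4 + (39/164)·R2: [0, 0, -531/164, -11/164, 183/41, 49/41]
R4 ← R4 + (531/1208)·R3: [0, 0, 0, 155/151, -129/151, 38/151]
4 nonzero rows, so the 4 vectors span a space of dimension 4.
Since 4 = 4, the vectors are linearly independent.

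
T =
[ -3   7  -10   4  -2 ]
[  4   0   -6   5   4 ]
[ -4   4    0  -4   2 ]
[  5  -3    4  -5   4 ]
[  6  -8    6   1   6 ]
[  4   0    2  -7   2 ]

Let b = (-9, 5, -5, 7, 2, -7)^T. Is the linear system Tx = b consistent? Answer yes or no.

no

Row reduce the augmented matrix [T | b].
R2 ← R2 + (4/3)·R1: [0, 28/3, -58/3, 31/3, 4/3, -7]
R3 ← R3 − (4/3)·R1: [0, -16/3, 40/3, -28/3, 14/3, 7]
R4 ← R4 + (5/3)·R1: [0, 26/3, -38/3, 5/3, 2/3, -8]
R5 ← R5 + (2)·R1: [0, 6, -14, 9, 2, -16]
R6 ← R6 + (4/3)·R1: [0, 28/3, -34/3, -5/3, -2/3, -19]
R3 ← R3 + (4/7)·R2: [0, 0, 16/7, -24/7, 38/7, 3]
R4 ← R4 − (13/14)·R2: [0, 0, 37/7, -111/14, -4/7, -3/2]
R5 ← R5 − (9/14)·R2: [0, 0, -11/7, 33/14, 8/7, -23/2]
R6 ← R6 − R2: [0, 0, 8, -12, -2, -12]
R4 ← R4 − (37/16)·R3: [0, 0, 0, 0, -105/8, -135/16]
R5 ← R5 + (11/16)·R3: [0, 0, 0, 0, 39/8, -151/16]
R6 ← R6 − (7/2)·R3: [0, 0, 0, 0, -21, -45/2]
R5 ← R5 + (13/35)·R4: [0, 0, 0, 0, 0, -88/7]
R6 ← R6 − (8/5)·R4: [0, 0, 0, 0, 0, -9]
R6 ← R6 − (63/88)·R5: [0, 0, 0, 0, 0, 0]
The echelon form has 5 nonzero rows; the last pivot sits in the augmented column, so rank(T) = 4 but rank([T|b]) = 5.
Since the ranks differ, the system is inconsistent.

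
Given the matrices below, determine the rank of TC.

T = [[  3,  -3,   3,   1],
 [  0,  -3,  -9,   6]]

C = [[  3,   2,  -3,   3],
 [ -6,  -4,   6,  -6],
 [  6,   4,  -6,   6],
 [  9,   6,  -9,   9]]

1

First compute TC:
[[ 54,  36, -54,  54],
 [ 18,  12, -18,  18]]
Now row reduce the product.
R2 ← R2 − (1/3)·R1: [0, 0, 0, 0]
1 nonzero row, so rank(TC) = 1.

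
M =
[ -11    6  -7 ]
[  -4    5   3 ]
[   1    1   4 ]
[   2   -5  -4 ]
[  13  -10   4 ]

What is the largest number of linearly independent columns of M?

Row reduce to echelon form.
R2 ← R2 − (4/11)·R1: [0, 31/11, 61/11]
R3 ← R3 + (1/11)·R1: [0, 17/11, 37/11]
R4 ← R4 + (2/11)·R1: [0, -43/11, -58/11]
R5 ← R5 + (13/11)·R1: [0, -32/11, -47/11]
R3 ← R3 − (17/31)·R2: [0, 0, 10/31]
R4 ← R4 + (43/31)·R2: [0, 0, 75/31]
R5 ← R5 + (32/31)·R2: [0, 0, 45/31]
R4 ← R4 − (15/2)·R3: [0, 0, 0]
R5 ← R5 − (9/2)·R3: [0, 0, 0]
Echelon form has 3 nonzero rows, so rank(M) = 3.
The rank gives the maximum number of linearly independent columns: 3.

3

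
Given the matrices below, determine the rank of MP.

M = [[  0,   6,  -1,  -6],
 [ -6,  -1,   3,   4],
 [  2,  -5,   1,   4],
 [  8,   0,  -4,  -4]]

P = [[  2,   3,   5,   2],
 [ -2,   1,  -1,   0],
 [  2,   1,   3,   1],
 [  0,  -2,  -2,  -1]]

2

First compute MP:
[[-14,  17,   3,   5],
 [ -4, -24, -28, -13],
 [ 16,  -6,  10,   1],
 [  8,  28,  36,  16]]
Now row reduce the product.
R2 ← R2 − (2/7)·R1: [0, -202/7, -202/7, -101/7]
R3 ← R3 + (8/7)·R1: [0, 94/7, 94/7, 47/7]
R4 ← R4 + (4/7)·R1: [0, 264/7, 264/7, 132/7]
R3 ← R3 + (47/101)·R2: [0, 0, 0, 0]
R4 ← R4 + (132/101)·R2: [0, 0, 0, 0]
2 nonzero rows, so rank(MP) = 2.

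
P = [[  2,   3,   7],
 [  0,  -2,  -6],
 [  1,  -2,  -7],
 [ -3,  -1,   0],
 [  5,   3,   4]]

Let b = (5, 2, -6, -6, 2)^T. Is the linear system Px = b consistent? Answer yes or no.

Row reduce the augmented matrix [P | b].
R3 ← R3 − (1/2)·R1: [0, -7/2, -21/2, -17/2]
R4 ← R4 + (3/2)·R1: [0, 7/2, 21/2, 3/2]
R5 ← R5 − (5/2)·R1: [0, -9/2, -27/2, -21/2]
R3 ← R3 − (7/4)·R2: [0, 0, 0, -12]
R4 ← R4 + (7/4)·R2: [0, 0, 0, 5]
R5 ← R5 − (9/4)·R2: [0, 0, 0, -15]
R4 ← R4 + (5/12)·R3: [0, 0, 0, 0]
R5 ← R5 − (5/4)·R3: [0, 0, 0, 0]
The echelon form has 3 nonzero rows; the last pivot sits in the augmented column, so rank(P) = 2 but rank([P|b]) = 3.
Since the ranks differ, the system is inconsistent.

no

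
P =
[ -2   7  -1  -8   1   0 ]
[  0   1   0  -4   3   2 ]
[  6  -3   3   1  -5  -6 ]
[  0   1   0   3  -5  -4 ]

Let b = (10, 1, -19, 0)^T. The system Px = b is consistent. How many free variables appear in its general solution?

Row reduce the augmented matrix [P | b].
R3 ← R3 + (3)·R1: [0, 18, 0, -23, -2, -6, 11]
R3 ← R3 − (18)·R2: [0, 0, 0, 49, -56, -42, -7]
R4 ← R4 − R2: [0, 0, 0, 7, -8, -6, -1]
R4 ← R4 − (1/7)·R3: [0, 0, 0, 0, 0, 0, 0]
The echelon form has 3 nonzero rows, and every pivot lies in the first 6 columns, so rank(P) = rank([P|b]) = 3.
The system is consistent.
Free variables = (unknowns) − (rank) = 6 − 3 = 3.

3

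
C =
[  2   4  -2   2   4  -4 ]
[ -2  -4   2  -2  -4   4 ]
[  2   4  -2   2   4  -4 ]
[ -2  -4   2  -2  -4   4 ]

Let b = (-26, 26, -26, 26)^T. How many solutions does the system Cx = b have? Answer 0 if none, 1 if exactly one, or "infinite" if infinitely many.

Row reduce the augmented matrix [C | b].
R2 ← R2 + R1: [0, 0, 0, 0, 0, 0, 0]
R3 ← R3 − R1: [0, 0, 0, 0, 0, 0, 0]
R4 ← R4 + R1: [0, 0, 0, 0, 0, 0, 0]
The echelon form has 1 nonzero rows, and every pivot lies in the first 6 columns, so rank(C) = rank([C|b]) = 1.
The system is consistent.
rank = 1 < 6 unknowns, so there are infinitely many solutions.

infinite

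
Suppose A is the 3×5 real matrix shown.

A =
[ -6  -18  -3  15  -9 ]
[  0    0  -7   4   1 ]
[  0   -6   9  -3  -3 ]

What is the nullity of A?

Row reduce to echelon form.
Swap R2 ↔ R3
3 nonzero rows, so rank(A) = 3.
A has 5 columns; by rank–nullity, nullity = 5 − 3 = 2.

2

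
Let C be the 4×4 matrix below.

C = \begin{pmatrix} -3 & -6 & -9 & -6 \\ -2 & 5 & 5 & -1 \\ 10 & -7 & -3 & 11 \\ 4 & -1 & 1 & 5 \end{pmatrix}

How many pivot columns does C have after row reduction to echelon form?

Row reduce to echelon form.
R2 ← R2 − (2/3)·R1: [0, 9, 11, 3]
R3 ← R3 + (10/3)·R1: [0, -27, -33, -9]
R4 ← R4 + (4/3)·R1: [0, -9, -11, -3]
R3 ← R3 + (3)·R2: [0, 0, 0, 0]
R4 ← R4 + R2: [0, 0, 0, 0]
Echelon form has 2 nonzero rows, so rank(C) = 2.
Each nonzero row contributes one pivot column: 2 pivot columns.

2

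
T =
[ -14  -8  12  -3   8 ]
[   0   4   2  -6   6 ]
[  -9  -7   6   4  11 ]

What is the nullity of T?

Row reduce to echelon form.
R3 ← R3 − (9/14)·R1: [0, -13/7, -12/7, 83/14, 41/7]
R3 ← R3 + (13/28)·R2: [0, 0, -11/14, 22/7, 121/14]
3 nonzero rows, so rank(T) = 3.
T has 5 columns; by rank–nullity, nullity = 5 − 3 = 2.

2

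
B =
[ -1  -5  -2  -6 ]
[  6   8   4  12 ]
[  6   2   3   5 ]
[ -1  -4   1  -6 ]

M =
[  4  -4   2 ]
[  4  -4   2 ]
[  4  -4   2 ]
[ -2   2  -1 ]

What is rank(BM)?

1

First compute BM:
[[-20,  20, -10],
 [ 48, -48,  24],
 [ 34, -34,  17],
 [ -4,   4,  -2]]
Now row reduce the product.
R2 ← R2 + (12/5)·R1: [0, 0, 0]
R3 ← R3 + (17/10)·R1: [0, 0, 0]
R4 ← R4 − (1/5)·R1: [0, 0, 0]
1 nonzero row, so rank(BM) = 1.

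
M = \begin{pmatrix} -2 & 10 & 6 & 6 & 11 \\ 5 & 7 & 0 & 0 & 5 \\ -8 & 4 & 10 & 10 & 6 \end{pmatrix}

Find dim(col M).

3

Row reduce to echelon form.
R2 ← R2 + (5/2)·R1: [0, 32, 15, 15, 65/2]
R3 ← R3 − (4)·R1: [0, -36, -14, -14, -38]
R3 ← R3 + (9/8)·R2: [0, 0, 23/8, 23/8, -23/16]
Echelon form has 3 nonzero rows, so rank(M) = 3.
The column space has dimension equal to the rank: 3.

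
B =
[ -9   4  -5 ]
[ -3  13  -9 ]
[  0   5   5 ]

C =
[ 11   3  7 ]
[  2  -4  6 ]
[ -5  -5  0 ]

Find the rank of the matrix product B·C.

First compute BC:
[[-66, -18, -39],
 [ 38, -16,  57],
 [-15, -45,  30]]
Now row reduce the product.
R2 ← R2 + (19/33)·R1: [0, -290/11, 380/11]
R3 ← R3 − (5/22)·R1: [0, -450/11, 855/22]
R3 ← R3 − (45/29)·R2: [0, 0, -855/58]
3 nonzero rows, so rank(BC) = 3.

3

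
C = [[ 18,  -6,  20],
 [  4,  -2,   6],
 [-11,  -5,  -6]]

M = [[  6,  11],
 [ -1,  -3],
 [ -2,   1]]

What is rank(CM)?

2

First compute CM:
[[ 74, 236],
 [ 14,  56],
 [-49, -112]]
Now row reduce the product.
R2 ← R2 − (7/37)·R1: [0, 420/37]
R3 ← R3 + (49/74)·R1: [0, 1638/37]
R3 ← R3 − (39/10)·R2: [0, 0]
2 nonzero rows, so rank(CM) = 2.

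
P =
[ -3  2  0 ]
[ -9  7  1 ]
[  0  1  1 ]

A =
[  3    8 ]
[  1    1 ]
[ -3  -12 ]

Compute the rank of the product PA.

2

First compute PA:
[[ -7, -22],
 [-23, -77],
 [ -2, -11]]
Now row reduce the product.
R2 ← R2 − (23/7)·R1: [0, -33/7]
R3 ← R3 − (2/7)·R1: [0, -33/7]
R3 ← R3 − R2: [0, 0]
2 nonzero rows, so rank(PA) = 2.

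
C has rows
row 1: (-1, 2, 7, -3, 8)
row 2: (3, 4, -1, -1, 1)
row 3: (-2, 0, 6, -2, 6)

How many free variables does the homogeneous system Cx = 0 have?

3

Row reduce to echelon form.
R2 ← R2 + (3)·R1: [0, 10, 20, -10, 25]
R3 ← R3 − (2)·R1: [0, -4, -8, 4, -10]
R3 ← R3 + (2/5)·R2: [0, 0, 0, 0, 0]
2 nonzero rows, so rank(C) = 2.
C has 5 columns; by rank–nullity, nullity = 5 − 2 = 3.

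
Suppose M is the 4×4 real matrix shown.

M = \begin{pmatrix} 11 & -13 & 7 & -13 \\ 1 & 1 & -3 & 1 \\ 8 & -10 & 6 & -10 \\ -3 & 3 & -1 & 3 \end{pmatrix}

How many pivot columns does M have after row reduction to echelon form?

Row reduce to echelon form.
R2 ← R2 − (1/11)·R1: [0, 24/11, -40/11, 24/11]
R3 ← R3 − (8/11)·R1: [0, -6/11, 10/11, -6/11]
R4 ← R4 + (3/11)·R1: [0, -6/11, 10/11, -6/11]
R3 ← R3 + (1/4)·R2: [0, 0, 0, 0]
R4 ← R4 + (1/4)·R2: [0, 0, 0, 0]
Echelon form has 2 nonzero rows, so rank(M) = 2.
Each nonzero row contributes one pivot column: 2 pivot columns.

2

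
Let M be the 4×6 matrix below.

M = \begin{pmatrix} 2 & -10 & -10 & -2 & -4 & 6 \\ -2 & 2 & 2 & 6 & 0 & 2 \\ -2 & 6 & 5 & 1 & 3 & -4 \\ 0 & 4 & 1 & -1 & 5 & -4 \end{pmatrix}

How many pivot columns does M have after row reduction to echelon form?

Row reduce to echelon form.
R2 ← R2 + R1: [0, -8, -8, 4, -4, 8]
R3 ← R3 + R1: [0, -4, -5, -1, -1, 2]
R3 ← R3 − (1/2)·R2: [0, 0, -1, -3, 1, -2]
R4 ← R4 + (1/2)·R2: [0, 0, -3, 1, 3, 0]
R4 ← R4 − (3)·R3: [0, 0, 0, 10, 0, 6]
Echelon form has 4 nonzero rows, so rank(M) = 4.
Each nonzero row contributes one pivot column: 4 pivot columns.

4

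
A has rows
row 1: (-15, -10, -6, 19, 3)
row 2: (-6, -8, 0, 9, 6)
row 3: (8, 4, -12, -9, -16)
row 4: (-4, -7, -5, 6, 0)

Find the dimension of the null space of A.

1

Row reduce to echelon form.
R2 ← R2 − (2/5)·R1: [0, -4, 12/5, 7/5, 24/5]
R3 ← R3 + (8/15)·R1: [0, -4/3, -76/5, 17/15, -72/5]
R4 ← R4 − (4/15)·R1: [0, -13/3, -17/5, 14/15, -4/5]
R3 ← R3 − (1/3)·R2: [0, 0, -16, 2/3, -16]
R4 ← R4 − (13/12)·R2: [0, 0, -6, -7/12, -6]
R4 ← R4 − (3/8)·R3: [0, 0, 0, -5/6, 0]
4 nonzero rows, so rank(A) = 4.
A has 5 columns; by rank–nullity, nullity = 5 − 4 = 1.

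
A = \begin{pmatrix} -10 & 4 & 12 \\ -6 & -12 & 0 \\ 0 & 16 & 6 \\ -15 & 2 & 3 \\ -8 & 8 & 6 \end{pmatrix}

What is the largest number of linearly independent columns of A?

3

Row reduce to echelon form.
R2 ← R2 − (3/5)·R1: [0, -72/5, -36/5]
R4 ← R4 − (3/2)·R1: [0, -4, -15]
R5 ← R5 − (4/5)·R1: [0, 24/5, -18/5]
R3 ← R3 + (10/9)·R2: [0, 0, -2]
R4 ← R4 − (5/18)·R2: [0, 0, -13]
R5 ← R5 + (1/3)·R2: [0, 0, -6]
R4 ← R4 − (13/2)·R3: [0, 0, 0]
R5 ← R5 − (3)·R3: [0, 0, 0]
Echelon form has 3 nonzero rows, so rank(A) = 3.
The rank gives the maximum number of linearly independent columns: 3.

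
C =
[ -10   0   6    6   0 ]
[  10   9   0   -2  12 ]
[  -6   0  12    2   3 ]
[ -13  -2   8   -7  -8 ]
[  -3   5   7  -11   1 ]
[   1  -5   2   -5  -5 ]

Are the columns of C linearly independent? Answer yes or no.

no

Row reduce C to echelon form.
R2 ← R2 + R1: [0, 9, 6, 4, 12]
R3 ← R3 − (3/5)·R1: [0, 0, 42/5, -8/5, 3]
R4 ← R4 − (13/10)·R1: [0, -2, 1/5, -74/5, -8]
R5 ← R5 − (3/10)·R1: [0, 5, 26/5, -64/5, 1]
R6 ← R6 + (1/10)·R1: [0, -5, 13/5, -22/5, -5]
R4 ← R4 + (2/9)·R2: [0, 0, 23/15, -626/45, -16/3]
R5 ← R5 − (5/9)·R2: [0, 0, 28/15, -676/45, -17/3]
R6 ← R6 + (5/9)·R2: [0, 0, 89/15, -98/45, 5/3]
R4 ← R4 − (23/126)·R3: [0, 0, 0, -286/21, -247/42]
R5 ← R5 − (2/9)·R3: [0, 0, 0, -44/3, -19/3]
R6 ← R6 − (89/126)·R3: [0, 0, 0, -22/21, -19/42]
R5 ← R5 − (14/13)·R4: [0, 0, 0, 0, 0]
R6 ← R6 − (1/13)·R4: [0, 0, 0, 0, 0]
4 pivots among 5 columns.
Only 4 < 5 pivot columns, so the columns are linearly dependent.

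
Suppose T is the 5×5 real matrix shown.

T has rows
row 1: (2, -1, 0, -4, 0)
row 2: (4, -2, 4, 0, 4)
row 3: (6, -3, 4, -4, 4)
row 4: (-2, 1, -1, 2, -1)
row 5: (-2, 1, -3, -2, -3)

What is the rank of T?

2

Row reduce to echelon form.
R2 ← R2 − (2)·R1: [0, 0, 4, 8, 4]
R3 ← R3 − (3)·R1: [0, 0, 4, 8, 4]
R4 ← R4 + R1: [0, 0, -1, -2, -1]
R5 ← R5 + R1: [0, 0, -3, -6, -3]
R3 ← R3 − R2: [0, 0, 0, 0, 0]
R4 ← R4 + (1/4)·R2: [0, 0, 0, 0, 0]
R5 ← R5 + (3/4)·R2: [0, 0, 0, 0, 0]
Echelon form has 2 nonzero rows, so rank(T) = 2.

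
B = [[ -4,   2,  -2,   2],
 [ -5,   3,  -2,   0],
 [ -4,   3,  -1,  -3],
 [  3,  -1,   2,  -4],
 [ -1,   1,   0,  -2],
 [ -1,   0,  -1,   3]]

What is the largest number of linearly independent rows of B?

2

Row reduce to echelon form.
R2 ← R2 − (5/4)·R1: [0, 1/2, 1/2, -5/2]
R3 ← R3 − R1: [0, 1, 1, -5]
R4 ← R4 + (3/4)·R1: [0, 1/2, 1/2, -5/2]
R5 ← R5 − (1/4)·R1: [0, 1/2, 1/2, -5/2]
R6 ← R6 − (1/4)·R1: [0, -1/2, -1/2, 5/2]
R3 ← R3 − (2)·R2: [0, 0, 0, 0]
R4 ← R4 − R2: [0, 0, 0, 0]
R5 ← R5 − R2: [0, 0, 0, 0]
R6 ← R6 + R2: [0, 0, 0, 0]
Echelon form has 2 nonzero rows, so rank(B) = 2.
The rank gives the maximum number of linearly independent rows: 2.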